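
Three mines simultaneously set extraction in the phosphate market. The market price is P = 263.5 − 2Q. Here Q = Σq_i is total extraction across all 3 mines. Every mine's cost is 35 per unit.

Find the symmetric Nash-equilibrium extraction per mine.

28.5625

A representative mine's profit is π_i = q_i(263.5 − 2Q) − 35q_i, with Q = q_i + Σ_{j≠i} q_j.
First-order condition: 228.5 − 4q_i − 2Σ_{j≠i} q_j = 0.
With identical mines, set every q_j = q: then 228.5 − 4q − 4q = 0, i.e. q = 228.5/8 = 28.5625.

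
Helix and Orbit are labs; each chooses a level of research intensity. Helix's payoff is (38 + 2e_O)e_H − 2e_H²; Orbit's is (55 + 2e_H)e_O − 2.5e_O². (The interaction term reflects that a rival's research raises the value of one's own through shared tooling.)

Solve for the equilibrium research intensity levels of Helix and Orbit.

18.75, 18.5

Expanding Helix's payoff: 38e_H + 2e_Oe_H − 2e_H².
∂π/∂e_H = 38 + 2e_O − 4e_H = 0, so e_H = 9.5 + 0.5e_O.
Likewise for Orbit: e_O = 11 + 0.4e_H.
Substituting the second reaction function into the first: e_H = 9.5 + 0.5(11 + 0.4e_H), which gives 0.8e_H = 15 ⇒ e_H = 18.75.
Then e_O = 11 + 0.4·18.75 = 18.5.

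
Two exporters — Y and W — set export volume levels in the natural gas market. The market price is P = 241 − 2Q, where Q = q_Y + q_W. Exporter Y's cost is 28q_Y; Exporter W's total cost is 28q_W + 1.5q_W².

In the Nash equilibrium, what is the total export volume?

Exporter Y's profit: π = q_Y(241 − 2(q_Y + q_W)) − 28q_Y.
∂π/∂q_Y = 213 − 4q_Y − 2q_W = 0, so q_Y = 53.25 − 0.5q_W.
For W: ∂π/∂q_W = 213 − 7q_W − 2q_Y = 0 ⇒ q_W = 213/7 − (2/7)q_Y.
Plugging q_W into Y's best response: q_Y = 53.25 − 0.5(213/7 − (2/7)q_Y) ⇒ (6/7)q_Y = 1065/28, so q_Y = 44.375.
Then q_W = 213/7 − (2/7)·44.375 = 17.75.
Total export volume: 44.375 + 17.75 = 62.125.

62.125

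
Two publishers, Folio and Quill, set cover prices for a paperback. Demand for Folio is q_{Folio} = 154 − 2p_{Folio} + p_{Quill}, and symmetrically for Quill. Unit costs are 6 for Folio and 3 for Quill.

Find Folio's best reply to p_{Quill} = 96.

Folio's profit: π = (p_{Folio} − 6)(154 − 2p_{Folio} + p_{Quill}).
∂π/∂p_{Folio} = 166 − 4p_{Folio} + p_{Quill} = 0 ⇒ p_{Folio} = 41.5 + 0.25p_{Quill}.
At p_{Quill} = 96: p_{Folio} = 41.5 + 0.25·96 = 65.5.

65.5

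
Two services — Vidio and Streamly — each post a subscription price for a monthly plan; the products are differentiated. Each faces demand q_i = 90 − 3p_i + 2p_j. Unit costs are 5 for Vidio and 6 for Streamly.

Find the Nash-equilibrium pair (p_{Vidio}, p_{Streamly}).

Vidio's profit: π = (p_{Vidio} − 5)(90 − 3p_{Vidio} + 2p_{Streamly}).
∂π/∂p_{Vidio} = 105 − 6p_{Vidio} + 2p_{Streamly} = 0 ⇒ p_{Vidio} = 17.5 + (1/3)p_{Streamly}.
Similarly p_{Streamly} = 18 + (1/3)p_{Vidio}.
Substituting the second reaction function into the first: p_{Vidio} = 17.5 + (1/3)(18 + (1/3)p_{Vidio}), which gives (8/9)p_{Vidio} = 23.5 ⇒ p_{Vidio} = 26.4375.
Then p_{Streamly} = 18 + (1/3)·26.4375 = 26.8125.

26.4375, 26.8125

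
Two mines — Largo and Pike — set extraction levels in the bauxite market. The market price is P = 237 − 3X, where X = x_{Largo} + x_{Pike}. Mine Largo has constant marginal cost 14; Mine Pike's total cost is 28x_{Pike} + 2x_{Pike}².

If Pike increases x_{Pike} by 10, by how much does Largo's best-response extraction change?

Mine Largo's profit: π = x_{Largo}(237 − 3(x_{Largo} + x_{Pike})) − 14x_{Largo}.
∂π/∂x_{Largo} = 223 − 6x_{Largo} − 3x_{Pike} = 0, so x_{Largo} = 223/6 − 0.5x_{Pike}.
The reaction-function slope is −0.5, so a 10-unit rise in x_{Pike} moves x_{Largo} by −0.5 × 10 = −5. Largo's best response falls — the actions are strategic substitutes.

-5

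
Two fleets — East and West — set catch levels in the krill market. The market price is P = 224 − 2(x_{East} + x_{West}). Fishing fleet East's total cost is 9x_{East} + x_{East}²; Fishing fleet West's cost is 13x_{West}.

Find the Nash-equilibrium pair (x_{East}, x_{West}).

Fishing fleet East's profit: π = x_{East}(224 − 2(x_{East} + x_{West})) − 9x_{East} − x_{East}².
∂π/∂x_{East} = 215 − 6x_{East} − 2x_{West} = 0, so x_{East} = 215/6 − (1/3)x_{West}.
For West: ∂π/∂x_{West} = 211 − 4x_{West} − 2x_{East} = 0 ⇒ x_{West} = 52.75 − 0.5x_{East}.
Solving the two reaction functions simultaneously: (1 − (−1/3)(−0.5))x_{East} = 215/6 − (1/3)·52.75, so (5/6)x_{East} = 18.25 and x_{East} = 21.9.
Then x_{West} = 52.75 − 0.5·21.9 = 41.8.

21.9, 41.8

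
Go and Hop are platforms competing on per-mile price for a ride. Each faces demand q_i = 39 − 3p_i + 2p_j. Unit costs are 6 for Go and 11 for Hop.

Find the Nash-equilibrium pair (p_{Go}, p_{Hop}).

15.1875, 17.0625

Go's profit: π = (p_{Go} − 6)(39 − 3p_{Go} + 2p_{Hop}).
∂π/∂p_{Go} = 57 − 6p_{Go} + 2p_{Hop} = 0 ⇒ p_{Go} = 9.5 + (1/3)p_{Hop}.
Similarly p_{Hop} = 12 + (1/3)p_{Go}.
Solving the two reaction functions simultaneously: (1 − (1/3)(1/3))p_{Go} = 9.5 + (1/3)·12, so (8/9)p_{Go} = 13.5 and p_{Go} = 15.1875.
Then p_{Hop} = 12 + (1/3)·15.1875 = 17.0625.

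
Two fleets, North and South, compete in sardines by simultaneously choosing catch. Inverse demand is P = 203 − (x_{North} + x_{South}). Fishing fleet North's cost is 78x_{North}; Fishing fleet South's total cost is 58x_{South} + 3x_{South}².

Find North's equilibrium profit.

Fishing fleet North's profit: π = x_{North}(203 − (x_{North} + x_{South})) − 78x_{North}.
∂π/∂x_{North} = 125 − 2x_{North} − x_{South} = 0, so x_{North} = 62.5 − 0.5x_{South}.
For South: ∂π/∂x_{South} = 145 − 8x_{South} − x_{North} = 0 ⇒ x_{South} = 18.125 − 0.125x_{North}.
Solving the two reaction functions simultaneously: (1 − (−0.5)(−0.125))x_{North} = 62.5 − 0.5·18.125, so 0.9375x_{North} = 53.4375 and x_{North} = 57.
Then x_{South} = 18.125 − 0.125·57 = 11.
Price P = 203 − 68 = 135.
North's profit: (135 − 78)·57 = 3249.

3249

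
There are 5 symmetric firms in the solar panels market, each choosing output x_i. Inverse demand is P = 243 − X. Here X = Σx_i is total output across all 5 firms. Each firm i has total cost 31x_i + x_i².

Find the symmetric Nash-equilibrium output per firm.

26.5

A representative firm's profit is π_i = x_i(243 − X) − 31x_i − x_i², with X = x_i + Σ_{j≠i} x_j.
First-order condition: 212 − 4x_i − Σ_{j≠i} x_j = 0.
Imposing symmetry (x_j = x for all j) turns Σ_{j≠i} x_j into 4x, so 212 = 8x and x = 26.5.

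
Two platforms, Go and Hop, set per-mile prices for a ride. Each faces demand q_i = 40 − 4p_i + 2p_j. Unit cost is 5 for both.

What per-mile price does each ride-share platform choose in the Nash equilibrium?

10

Go's profit: π = (p_{Go} − 5)(40 − 4p_{Go} + 2p_{Hop}).
∂π/∂p_{Go} = 60 − 8p_{Go} + 2p_{Hop} = 0 ⇒ p_{Go} = 7.5 + 0.25p_{Hop}.
The game is symmetric, so in equilibrium p_{Hop} = p_{Go}: the reaction function gives 0.75p_{Go} = 7.5, hence p_{Go} = 10.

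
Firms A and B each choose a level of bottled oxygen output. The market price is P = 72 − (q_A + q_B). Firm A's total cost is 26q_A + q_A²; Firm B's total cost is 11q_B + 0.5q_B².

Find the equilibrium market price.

Firm A's profit: π = q_A(72 − (q_A + q_B)) − 26q_A − q_A².
∂π/∂q_A = 46 − 4q_A − q_B = 0, so q_A = 11.5 − 0.25q_B.
For B: ∂π/∂q_B = 61 − 3q_B − q_A = 0 ⇒ q_B = 61/3 − (1/3)q_A.
Substituting the second reaction function into the first: q_A = 11.5 − 0.25(61/3 − (1/3)q_A), which gives (11/12)q_A = 77/12 ⇒ q_A = 7.
Then q_B = 61/3 − (1/3)·7 = 18.
Equilibrium price: P = 72 − 25 = 47.

47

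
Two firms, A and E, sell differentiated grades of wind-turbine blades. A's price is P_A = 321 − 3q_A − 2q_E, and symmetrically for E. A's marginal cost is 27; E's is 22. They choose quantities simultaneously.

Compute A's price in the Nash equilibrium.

Firm A's profit: π = q_A(321 − 3q_A − 2q_E) − 27q_A.
∂π/∂q_A = 294 − 6q_A − 2q_E = 0 ⇒ q_A = 49 − (1/3)q_E.
Similarly q_E = 299/6 − (1/3)q_A.
Plugging q_E into A's best response: q_A = 49 − (1/3)(299/6 − (1/3)q_A) ⇒ (8/9)q_A = 583/18, so q_A = 36.4375.
Then q_E = 299/6 − (1/3)·36.4375 = 37.6875.
P_A = 321 − 3·36.4375 − 2·37.6875 = 136.3125.

136.3125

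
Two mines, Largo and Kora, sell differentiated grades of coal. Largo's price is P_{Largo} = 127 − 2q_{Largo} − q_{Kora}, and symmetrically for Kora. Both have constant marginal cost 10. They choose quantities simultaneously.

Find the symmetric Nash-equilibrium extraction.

Mine Largo's profit: π = q_{Largo}(127 − 2q_{Largo} − q_{Kora}) − 10q_{Largo}.
∂π/∂q_{Largo} = 117 − 4q_{Largo} − q_{Kora} = 0 ⇒ q_{Largo} = 29.25 − 0.25q_{Kora}.
The game is symmetric, so in equilibrium q_{Kora} = q_{Largo}: the reaction function gives 1.25q_{Largo} = 29.25, hence q_{Largo} = 23.4.

23.4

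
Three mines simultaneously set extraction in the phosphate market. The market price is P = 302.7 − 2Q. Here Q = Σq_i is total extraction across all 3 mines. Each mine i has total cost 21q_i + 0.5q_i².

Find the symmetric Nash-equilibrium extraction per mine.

31.3

A representative mine's profit is π_i = q_i(302.7 − 2Q) − 21q_i − 0.5q_i², with Q = q_i + Σ_{j≠i} q_j.
First-order condition: 281.7 − 5q_i − 2Σ_{j≠i} q_j = 0.
Imposing symmetry (q_j = q for all j) turns Σ_{j≠i} q_j into 2q, so 281.7 = 9q and q = 31.3.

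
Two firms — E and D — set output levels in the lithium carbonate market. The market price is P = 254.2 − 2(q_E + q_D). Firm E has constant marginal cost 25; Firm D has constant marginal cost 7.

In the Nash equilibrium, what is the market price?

Firm E's profit: π = q_E(254.2 − 2(q_E + q_D)) − 25q_E.
∂π/∂q_E = 229.2 − 4q_E − 2q_D = 0, so q_E = 57.3 − 0.5q_D.
By the same steps for D: q_D = 61.8 − 0.5q_E.
Plugging q_D into E's best response: q_E = 57.3 − 0.5(61.8 − 0.5q_E) ⇒ 0.75q_E = 26.4, so q_E = 35.2.
Then q_D = 61.8 − 0.5·35.2 = 44.2.
Equilibrium price: P = 254.2 − 2·79.4 = 95.4.

95.4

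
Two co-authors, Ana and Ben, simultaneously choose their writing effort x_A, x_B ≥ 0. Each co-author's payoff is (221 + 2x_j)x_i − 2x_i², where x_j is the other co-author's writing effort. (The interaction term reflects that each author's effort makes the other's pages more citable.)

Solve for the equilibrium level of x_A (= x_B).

Ana's payoff is (221 + 2x_B)x_A − 2x_A².
∂π/∂x_A = 221 + 2x_B − 4x_A = 0, so x_A = 55.25 + 0.5x_B.
Setting x_A = x_B in the reaction function: x_A = 55.25 + 0.5x_A, so x_A = 55.25 / 0.5 = 110.5.

110.5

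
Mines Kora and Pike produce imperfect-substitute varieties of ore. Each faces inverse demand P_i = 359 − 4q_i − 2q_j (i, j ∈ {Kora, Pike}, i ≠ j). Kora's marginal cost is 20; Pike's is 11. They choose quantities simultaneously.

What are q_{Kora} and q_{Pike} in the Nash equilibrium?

33.6, 35.1

Mine Kora's profit: π = q_{Kora}(359 − 4q_{Kora} − 2q_{Pike}) − 20q_{Kora}.
∂π/∂q_{Kora} = 339 − 8q_{Kora} − 2q_{Pike} = 0 ⇒ q_{Kora} = 42.375 − 0.25q_{Pike}.
Similarly q_{Pike} = 43.5 − 0.25q_{Kora}.
Solving the two reaction functions simultaneously: (1 − (−0.25)(−0.25))q_{Kora} = 42.375 − 0.25·43.5, so 0.9375q_{Kora} = 31.5 and q_{Kora} = 33.6.
Then q_{Pike} = 43.5 − 0.25·33.6 = 35.1.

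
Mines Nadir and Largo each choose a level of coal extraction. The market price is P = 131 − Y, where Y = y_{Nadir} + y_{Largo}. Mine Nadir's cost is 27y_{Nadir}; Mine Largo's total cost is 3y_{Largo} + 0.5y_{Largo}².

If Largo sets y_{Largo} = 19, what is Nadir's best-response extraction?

42.5

Mine Nadir's profit: π = y_{Nadir}(131 − (y_{Nadir} + y_{Largo})) − 27y_{Nadir}.
∂π/∂y_{Nadir} = 104 − 2y_{Nadir} − y_{Largo} = 0, so y_{Nadir} = 52 − 0.5y_{Largo}.
At y_{Largo} = 19: y_{Nadir} = 52 − 0.5·19 = 42.5.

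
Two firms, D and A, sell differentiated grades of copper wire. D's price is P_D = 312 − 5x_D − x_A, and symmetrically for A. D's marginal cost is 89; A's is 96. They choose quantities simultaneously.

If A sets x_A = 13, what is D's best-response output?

Firm D's profit: π = x_D(312 − 5x_D − x_A) − 89x_D.
∂π/∂x_D = 223 − 10x_D − x_A = 0 ⇒ x_D = 22.3 − 0.1x_A.
At x_A = 13: x_D = 22.3 − 0.1·13 = 21.

21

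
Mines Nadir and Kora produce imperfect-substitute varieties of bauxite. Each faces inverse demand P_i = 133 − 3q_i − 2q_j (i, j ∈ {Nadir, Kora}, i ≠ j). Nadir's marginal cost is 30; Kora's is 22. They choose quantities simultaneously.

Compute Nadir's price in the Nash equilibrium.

Mine Nadir's profit: π = q_{Nadir}(133 − 3q_{Nadir} − 2q_{Kora}) − 30q_{Nadir}.
∂π/∂q_{Nadir} = 103 − 6q_{Nadir} − 2q_{Kora} = 0 ⇒ q_{Nadir} = 103/6 − (1/3)q_{Kora}.
Similarly q_{Kora} = 18.5 − (1/3)q_{Nadir}.
Solving the two reaction functions simultaneously: (1 − (−1/3)(−1/3))q_{Nadir} = 103/6 − (1/3)·18.5, so (8/9)q_{Nadir} = 11 and q_{Nadir} = 12.375.
Then q_{Kora} = 18.5 − (1/3)·12.375 = 14.375.
P_{Nadir} = 133 − 3·12.375 − 2·14.375 = 67.125.

67.125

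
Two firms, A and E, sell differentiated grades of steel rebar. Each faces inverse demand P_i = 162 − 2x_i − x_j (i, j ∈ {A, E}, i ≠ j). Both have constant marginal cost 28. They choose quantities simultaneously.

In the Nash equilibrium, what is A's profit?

Firm A's profit: π = x_A(162 − 2x_A − x_E) − 28x_A.
∂π/∂x_A = 134 − 4x_A − x_E = 0 ⇒ x_A = 33.5 − 0.25x_E.
The game is symmetric, so in equilibrium x_E = x_A: the reaction function gives 1.25x_A = 33.5, hence x_A = 26.8.
P_A = 162 − 2·26.8 − 26.8 = 81.6.
Profit = (81.6 − 28)·26.8 = 1436.48.

1436.48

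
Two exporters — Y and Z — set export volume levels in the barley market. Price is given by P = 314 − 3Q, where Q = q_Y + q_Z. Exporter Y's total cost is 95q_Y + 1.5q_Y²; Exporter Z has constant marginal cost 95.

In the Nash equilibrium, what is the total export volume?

Exporter Y's profit: π = q_Y(314 − 3(q_Y + q_Z)) − 95q_Y − 1.5q_Y².
∂π/∂q_Y = 219 − 9q_Y − 3q_Z = 0, so q_Y = 73/3 − (1/3)q_Z.
For Z: ∂π/∂q_Z = 219 − 6q_Z − 3q_Y = 0 ⇒ q_Z = 36.5 − 0.5q_Y.
Solving the two reaction functions simultaneously: (1 − (−1/3)(−0.5))q_Y = 73/3 − (1/3)·36.5, so (5/6)q_Y = 73/6 and q_Y = 14.6.
Then q_Z = 36.5 − 0.5·14.6 = 29.2.
Total export volume: 14.6 + 29.2 = 43.8.

43.8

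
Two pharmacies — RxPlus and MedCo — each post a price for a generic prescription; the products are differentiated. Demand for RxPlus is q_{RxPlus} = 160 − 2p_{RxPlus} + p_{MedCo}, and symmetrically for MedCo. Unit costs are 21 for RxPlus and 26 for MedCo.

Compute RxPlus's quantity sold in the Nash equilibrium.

94

RxPlus's profit: π = (p_{RxPlus} − 21)(160 − 2p_{RxPlus} + p_{MedCo}).
∂π/∂p_{RxPlus} = 202 − 4p_{RxPlus} + p_{MedCo} = 0 ⇒ p_{RxPlus} = 50.5 + 0.25p_{MedCo}.
Similarly p_{MedCo} = 53 + 0.25p_{RxPlus}.
Plugging p_{MedCo} into RxPlus's best response: p_{RxPlus} = 50.5 + 0.25(53 + 0.25p_{RxPlus}) ⇒ 0.9375p_{RxPlus} = 63.75, so p_{RxPlus} = 68.
Then p_{MedCo} = 53 + 0.25·68 = 70.
q_{RxPlus} = 160 − 2·68 + 70 = 94.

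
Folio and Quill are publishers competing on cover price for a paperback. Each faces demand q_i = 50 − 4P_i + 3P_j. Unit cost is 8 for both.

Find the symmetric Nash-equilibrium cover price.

16.4

Folio's profit: π = (P_{Folio} − 8)(50 − 4P_{Folio} + 3P_{Quill}).
∂π/∂P_{Folio} = 82 − 8P_{Folio} + 3P_{Quill} = 0 ⇒ P_{Folio} = 10.25 + 0.375P_{Quill}.
By symmetry P_{Quill} = P_{Folio}; substituting into the reaction function, 0.625P_{Folio} = 10.25 and P_{Folio} = 16.4.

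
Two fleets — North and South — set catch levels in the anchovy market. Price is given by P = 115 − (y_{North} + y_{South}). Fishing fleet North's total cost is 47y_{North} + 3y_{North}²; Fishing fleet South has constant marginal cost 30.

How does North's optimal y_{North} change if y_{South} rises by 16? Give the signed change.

-2

Fishing fleet North's profit: π = y_{North}(115 − (y_{North} + y_{South})) − 47y_{North} − 3y_{North}².
∂π/∂y_{North} = 68 − 8y_{North} − y_{South} = 0, so y_{North} = 8.5 − 0.125y_{South}.
The reaction-function slope is −0.125, so a 16-unit rise in y_{South} moves y_{North} by −0.125 × 16 = −2. North's best response falls — the actions are strategic substitutes.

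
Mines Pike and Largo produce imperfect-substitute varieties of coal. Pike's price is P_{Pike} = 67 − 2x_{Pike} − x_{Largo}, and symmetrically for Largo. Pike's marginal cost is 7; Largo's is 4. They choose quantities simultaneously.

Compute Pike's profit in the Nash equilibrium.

Mine Pike's profit: π = x_{Pike}(67 − 2x_{Pike} − x_{Largo}) − 7x_{Pike}.
∂π/∂x_{Pike} = 60 − 4x_{Pike} − x_{Largo} = 0 ⇒ x_{Pike} = 15 − 0.25x_{Largo}.
Similarly x_{Largo} = 15.75 − 0.25x_{Pike}.
Substituting the second reaction function into the first: x_{Pike} = 15 − 0.25(15.75 − 0.25x_{Pike}), which gives 0.9375x_{Pike} = 11.0625 ⇒ x_{Pike} = 11.8.
Then x_{Largo} = 15.75 − 0.25·11.8 = 12.8.
P_{Pike} = 67 − 2·11.8 − 12.8 = 30.6.
Profit = (30.6 − 7)·11.8 = 278.48.

278.48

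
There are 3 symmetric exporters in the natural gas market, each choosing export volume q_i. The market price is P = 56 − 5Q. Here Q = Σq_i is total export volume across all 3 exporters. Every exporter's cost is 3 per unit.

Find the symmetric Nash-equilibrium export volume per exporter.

2.65

A representative exporter's profit is π_i = q_i(56 − 5Q) − 3q_i, with Q = q_i + Σ_{j≠i} q_j.
First-order condition: 53 − 10q_i − 5Σ_{j≠i} q_j = 0.
In a symmetric equilibrium every exporter chooses the same q, so Σ_{j≠i} q_j = 2q. The condition becomes 53 − 20q = 0, giving q = 53/20 = 2.65.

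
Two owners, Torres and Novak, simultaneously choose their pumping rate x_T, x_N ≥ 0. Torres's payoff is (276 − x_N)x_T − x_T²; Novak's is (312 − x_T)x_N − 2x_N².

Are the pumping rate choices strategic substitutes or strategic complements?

Expanding Torres's payoff: 276x_T − x_Nx_T − x_T².
∂π/∂x_T = 276 − x_N − 2x_T = 0, so x_T = 138 − 0.5x_N.
The best-response slope dx_T/dx_N = −0.5 < 0: the reaction function is downward-sloping, so the choices are strategic substitutes.

strategic substitutes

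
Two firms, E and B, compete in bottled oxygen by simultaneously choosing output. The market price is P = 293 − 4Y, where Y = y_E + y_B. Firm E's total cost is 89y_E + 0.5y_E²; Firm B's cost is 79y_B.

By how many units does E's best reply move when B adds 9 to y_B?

-4

Firm E's profit: π = y_E(293 − 4(y_E + y_B)) − 89y_E − 0.5y_E².
∂π/∂y_E = 204 − 9y_E − 4y_B = 0, so y_E = 68/3 − (4/9)y_B.
The reaction-function slope is −4/9, so a 9-unit rise in y_B moves y_E by −4/9 × 9 = −4. E's best response falls — the actions are strategic substitutes.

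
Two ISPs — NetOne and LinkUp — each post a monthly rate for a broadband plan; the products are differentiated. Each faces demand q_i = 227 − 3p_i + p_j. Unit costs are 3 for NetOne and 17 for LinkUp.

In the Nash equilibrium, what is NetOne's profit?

6183.48

NetOne's profit: π = (p_{NetOne} − 3)(227 − 3p_{NetOne} + p_{LinkUp}).
∂π/∂p_{NetOne} = 236 − 6p_{NetOne} + p_{LinkUp} = 0 ⇒ p_{NetOne} = 118/3 + (1/6)p_{LinkUp}.
Similarly p_{LinkUp} = 139/3 + (1/6)p_{NetOne}.
Solving the two reaction functions simultaneously: (1 − (1/6)(1/6))p_{NetOne} = 118/3 + (1/6)·(139/3), so (35/36)p_{NetOne} = 847/18 and p_{NetOne} = 48.4.
Then p_{LinkUp} = 139/3 + (1/6)·48.4 = 54.4.
q_{NetOne} = 227 − 3·48.4 + 54.4 = 136.2.
Profit = (48.4 − 3)·136.2 = 6183.48.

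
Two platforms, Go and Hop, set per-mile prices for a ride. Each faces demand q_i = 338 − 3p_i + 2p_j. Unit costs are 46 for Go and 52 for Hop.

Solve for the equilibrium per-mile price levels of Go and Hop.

Go's profit: π = (p_{Go} − 46)(338 − 3p_{Go} + 2p_{Hop}).
∂π/∂p_{Go} = 476 − 6p_{Go} + 2p_{Hop} = 0 ⇒ p_{Go} = 238/3 + (1/3)p_{Hop}.
Similarly p_{Hop} = 247/3 + (1/3)p_{Go}.
Plugging p_{Hop} into Go's best response: p_{Go} = 238/3 + (1/3)(247/3 + (1/3)p_{Go}) ⇒ (8/9)p_{Go} = 961/9, so p_{Go} = 120.125.
Then p_{Hop} = 247/3 + (1/3)·120.125 = 122.375.

120.125, 122.375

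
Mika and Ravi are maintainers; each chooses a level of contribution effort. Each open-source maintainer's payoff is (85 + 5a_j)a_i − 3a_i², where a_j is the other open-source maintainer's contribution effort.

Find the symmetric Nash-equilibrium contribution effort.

85

Mika's payoff is (85 + 5a_R)a_M − 3a_M².
∂π/∂a_M = 85 + 5a_R − 6a_M = 0, so a_M = 85/6 + (5/6)a_R.
Setting a_M = a_R in the reaction function: a_M = 85/6 + (5/6)a_M, so a_M = (85/6) / (1/6) = 85.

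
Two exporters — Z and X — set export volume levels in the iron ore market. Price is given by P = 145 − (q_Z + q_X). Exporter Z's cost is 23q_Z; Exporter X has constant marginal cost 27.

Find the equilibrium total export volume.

80

Exporter Z's profit: π = q_Z(145 − (q_Z + q_X)) − 23q_Z.
∂π/∂q_Z = 122 − 2q_Z − q_X = 0, so q_Z = 61 − 0.5q_X.
By the same steps for X: q_X = 59 − 0.5q_Z.
Plugging q_X into Z's best response: q_Z = 61 − 0.5(59 − 0.5q_Z) ⇒ 0.75q_Z = 31.5, so q_Z = 42.
Then q_X = 59 − 0.5·42 = 38.
Total export volume: 42 + 38 = 80.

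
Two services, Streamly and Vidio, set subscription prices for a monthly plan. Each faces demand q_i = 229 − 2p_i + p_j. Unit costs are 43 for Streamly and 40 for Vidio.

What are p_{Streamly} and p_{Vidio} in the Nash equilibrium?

104.6, 103.4

Streamly's profit: π = (p_{Streamly} − 43)(229 − 2p_{Streamly} + p_{Vidio}).
∂π/∂p_{Streamly} = 315 − 4p_{Streamly} + p_{Vidio} = 0 ⇒ p_{Streamly} = 78.75 + 0.25p_{Vidio}.
Similarly p_{Vidio} = 77.25 + 0.25p_{Streamly}.
Substituting the second reaction function into the first: p_{Streamly} = 78.75 + 0.25(77.25 + 0.25p_{Streamly}), which gives 0.9375p_{Streamly} = 98.0625 ⇒ p_{Streamly} = 104.6.
Then p_{Vidio} = 77.25 + 0.25·104.6 = 103.4.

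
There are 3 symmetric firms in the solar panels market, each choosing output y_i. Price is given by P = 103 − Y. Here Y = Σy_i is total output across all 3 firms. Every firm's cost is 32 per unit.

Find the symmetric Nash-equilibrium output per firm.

17.75

A representative firm's profit is π_i = y_i(103 − Y) − 32y_i, with Y = y_i + Σ_{j≠i} y_j.
First-order condition: 71 − 2y_i − Σ_{j≠i} y_j = 0.
In a symmetric equilibrium every firm chooses the same y, so Σ_{j≠i} y_j = 2y. The condition becomes 71 − 4y = 0, giving y = 71/4 = 17.75.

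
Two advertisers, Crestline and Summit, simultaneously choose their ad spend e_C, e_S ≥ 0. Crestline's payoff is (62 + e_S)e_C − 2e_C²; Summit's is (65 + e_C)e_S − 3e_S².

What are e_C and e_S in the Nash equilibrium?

Expanding Crestline's payoff: 62e_C + e_Se_C − 2e_C².
∂π/∂e_C = 62 + e_S − 4e_C = 0, so e_C = 15.5 + 0.25e_S.
Likewise for Summit: e_S = 65/6 + (1/6)e_C.
Solving the two reaction functions simultaneously: (1 − (0.25)(1/6))e_C = 15.5 + 0.25·(65/6), so (23/24)e_C = 437/24 and e_C = 19.
Then e_S = 65/6 + (1/6)·19 = 14.

19, 14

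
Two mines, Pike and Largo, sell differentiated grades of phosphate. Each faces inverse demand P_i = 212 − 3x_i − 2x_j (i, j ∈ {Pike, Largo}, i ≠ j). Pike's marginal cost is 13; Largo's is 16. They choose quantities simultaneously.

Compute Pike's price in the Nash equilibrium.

Mine Pike's profit: π = x_{Pike}(212 − 3x_{Pike} − 2x_{Largo}) − 13x_{Pike}.
∂π/∂x_{Pike} = 199 − 6x_{Pike} − 2x_{Largo} = 0 ⇒ x_{Pike} = 199/6 − (1/3)x_{Largo}.
Similarly x_{Largo} = 98/3 − (1/3)x_{Pike}.
Plugging x_{Largo} into Pike's best response: x_{Pike} = 199/6 − (1/3)(98/3 − (1/3)x_{Pike}) ⇒ (8/9)x_{Pike} = 401/18, so x_{Pike} = 25.0625.
Then x_{Largo} = 98/3 − (1/3)·25.0625 = 24.3125.
P_{Pike} = 212 − 3·25.0625 − 2·24.3125 = 88.1875.

88.1875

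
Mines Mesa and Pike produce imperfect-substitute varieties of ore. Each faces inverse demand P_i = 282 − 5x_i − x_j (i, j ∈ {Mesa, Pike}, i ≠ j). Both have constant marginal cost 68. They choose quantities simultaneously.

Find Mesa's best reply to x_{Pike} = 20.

19.4

Mine Mesa's profit: π = x_{Mesa}(282 − 5x_{Mesa} − x_{Pike}) − 68x_{Mesa}.
∂π/∂x_{Mesa} = 214 − 10x_{Mesa} − x_{Pike} = 0 ⇒ x_{Mesa} = 21.4 − 0.1x_{Pike}.
At x_{Pike} = 20: x_{Mesa} = 21.4 − 0.1·20 = 19.4.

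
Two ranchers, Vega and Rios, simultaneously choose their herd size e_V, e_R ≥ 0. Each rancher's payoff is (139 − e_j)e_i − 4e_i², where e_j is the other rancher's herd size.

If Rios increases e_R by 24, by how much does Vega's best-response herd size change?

Vega's payoff is (139 − e_R)e_V − 4e_V².
∂π/∂e_V = 139 − e_R − 8e_V = 0, so e_V = 17.375 − 0.125e_R.
The reaction-function slope is −0.125, so a 24-unit rise in e_R moves e_V by −0.125 × 24 = −3. Vega's best response falls — the actions are strategic substitutes.

-3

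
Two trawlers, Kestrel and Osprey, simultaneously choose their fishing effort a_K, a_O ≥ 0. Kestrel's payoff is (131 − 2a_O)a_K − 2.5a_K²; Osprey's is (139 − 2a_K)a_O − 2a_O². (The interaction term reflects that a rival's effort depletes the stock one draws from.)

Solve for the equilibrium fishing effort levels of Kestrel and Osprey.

15.375, 27.0625

Expanding Kestrel's payoff: 131a_K − 2a_Oa_K − 2.5a_K².
∂π/∂a_K = 131 − 2a_O − 5a_K = 0, so a_K = 26.2 − 0.4a_O.
Likewise for Osprey: a_O = 34.75 − 0.5a_K.
Substituting the second reaction function into the first: a_K = 26.2 − 0.4(34.75 − 0.5a_K), which gives 0.8a_K = 12.3 ⇒ a_K = 15.375.
Then a_O = 34.75 − 0.5·15.375 = 27.0625.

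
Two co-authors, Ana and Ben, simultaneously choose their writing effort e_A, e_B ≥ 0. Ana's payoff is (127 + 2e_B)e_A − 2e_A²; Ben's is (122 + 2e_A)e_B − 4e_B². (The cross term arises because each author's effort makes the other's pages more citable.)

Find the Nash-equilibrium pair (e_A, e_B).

45, 26.5

Expanding Ana's payoff: 127e_A + 2e_Be_A − 2e_A².
∂π/∂e_A = 127 + 2e_B − 4e_A = 0, so e_A = 31.75 + 0.5e_B.
Likewise for Ben: e_B = 15.25 + 0.25e_A.
Solving the two reaction functions simultaneously: (1 − (0.5)(0.25))e_A = 31.75 + 0.5·15.25, so 0.875e_A = 39.375 and e_A = 45.
Then e_B = 15.25 + 0.25·45 = 26.5.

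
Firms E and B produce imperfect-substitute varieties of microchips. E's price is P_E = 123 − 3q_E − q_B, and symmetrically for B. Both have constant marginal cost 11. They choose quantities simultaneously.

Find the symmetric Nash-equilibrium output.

Firm E's profit: π = q_E(123 − 3q_E − q_B) − 11q_E.
∂π/∂q_E = 112 − 6q_E − q_B = 0 ⇒ q_E = 56/3 − (1/6)q_B.
The game is symmetric, so in equilibrium q_B = q_E: the reaction function gives (7/6)q_E = 56/3, hence q_E = 16.

16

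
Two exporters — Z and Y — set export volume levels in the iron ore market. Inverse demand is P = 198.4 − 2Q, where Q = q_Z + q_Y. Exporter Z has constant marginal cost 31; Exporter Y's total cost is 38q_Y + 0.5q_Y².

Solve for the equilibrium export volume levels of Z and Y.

Exporter Z's profit: π = q_Z(198.4 − 2(q_Z + q_Y)) − 31q_Z.
∂π/∂q_Z = 167.4 − 4q_Z − 2q_Y = 0, so q_Z = 41.85 − 0.5q_Y.
For Y: ∂π/∂q_Y = 160.4 − 5q_Y − 2q_Z = 0 ⇒ q_Y = 32.08 − 0.4q_Z.
Solving the two reaction functions simultaneously: (1 − (−0.5)(−0.4))q_Z = 41.85 − 0.5·32.08, so 0.8q_Z = 25.81 and q_Z = 32.2625.
Then q_Y = 32.08 − 0.4·32.2625 = 19.175.

32.2625, 19.175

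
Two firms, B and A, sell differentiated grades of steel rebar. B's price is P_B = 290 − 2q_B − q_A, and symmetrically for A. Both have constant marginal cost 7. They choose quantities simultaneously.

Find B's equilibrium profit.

Firm B's profit: π = q_B(290 − 2q_B − q_A) − 7q_B.
∂π/∂q_B = 283 − 4q_B − q_A = 0 ⇒ q_B = 70.75 − 0.25q_A.
The game is symmetric, so in equilibrium q_A = q_B: the reaction function gives 1.25q_B = 70.75, hence q_B = 56.6.
P_B = 290 − 2·56.6 − 56.6 = 120.2.
Profit = (120.2 − 7)·56.6 = 6407.12.

6407.12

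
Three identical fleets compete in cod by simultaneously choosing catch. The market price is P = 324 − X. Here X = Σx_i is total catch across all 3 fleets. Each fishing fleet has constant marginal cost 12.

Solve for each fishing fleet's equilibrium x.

A representative fishing fleet's profit is π_i = x_i(324 − X) − 12x_i, with X = x_i + Σ_{j≠i} x_j.
First-order condition: 312 − 2x_i − Σ_{j≠i} x_j = 0.
Imposing symmetry (x_j = x for all j) turns Σ_{j≠i} x_j into 2x, so 312 = 4x and x = 78.

78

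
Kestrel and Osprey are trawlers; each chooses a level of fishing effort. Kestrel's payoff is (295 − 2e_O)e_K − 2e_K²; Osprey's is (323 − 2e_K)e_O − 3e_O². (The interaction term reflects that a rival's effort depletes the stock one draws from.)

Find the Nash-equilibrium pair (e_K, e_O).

Expanding Kestrel's payoff: 295e_K − 2e_Oe_K − 2e_K².
∂π/∂e_K = 295 − 2e_O − 4e_K = 0, so e_K = 73.75 − 0.5e_O.
Likewise for Osprey: e_O = 323/6 − (1/3)e_K.
Substituting the second reaction function into the first: e_K = 73.75 − 0.5(323/6 − (1/3)e_K), which gives (5/6)e_K = 281/6 ⇒ e_K = 56.2.
Then e_O = 323/6 − (1/3)·56.2 = 35.1.

56.2, 35.1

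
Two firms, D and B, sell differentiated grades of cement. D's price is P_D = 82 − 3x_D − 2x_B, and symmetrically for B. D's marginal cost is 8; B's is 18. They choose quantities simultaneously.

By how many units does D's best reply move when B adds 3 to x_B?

Firm D's profit: π = x_D(82 − 3x_D − 2x_B) − 8x_D.
∂π/∂x_D = 74 − 6x_D − 2x_B = 0 ⇒ x_D = 37/3 − (1/3)x_B.
The reaction-function slope is −1/3, so a 3-unit rise in x_B moves x_D by −1/3 × 3 = −1. D's best response falls — the actions are strategic substitutes.

-1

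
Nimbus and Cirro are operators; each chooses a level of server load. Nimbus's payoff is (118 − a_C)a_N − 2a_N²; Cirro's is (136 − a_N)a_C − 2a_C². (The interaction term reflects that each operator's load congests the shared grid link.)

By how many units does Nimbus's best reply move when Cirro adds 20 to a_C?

-5

Expanding Nimbus's payoff: 118a_N − a_Ca_N − 2a_N².
∂π/∂a_N = 118 − a_C − 4a_N = 0, so a_N = 29.5 − 0.25a_C.
The reaction-function slope is −0.25, so a 20-unit rise in a_C moves a_N by −0.25 × 20 = −5. Nimbus's best response falls — the actions are strategic substitutes.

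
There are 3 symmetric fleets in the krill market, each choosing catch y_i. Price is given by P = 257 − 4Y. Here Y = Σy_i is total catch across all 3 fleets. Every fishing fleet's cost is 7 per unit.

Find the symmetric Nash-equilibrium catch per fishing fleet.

A representative fishing fleet's profit is π_i = y_i(257 − 4Y) − 7y_i, with Y = y_i + Σ_{j≠i} y_j.
First-order condition: 250 − 8y_i − 4Σ_{j≠i} y_j = 0.
Imposing symmetry (y_j = y for all j) turns Σ_{j≠i} y_j into 2y, so 250 = 16y and y = 15.625.

15.625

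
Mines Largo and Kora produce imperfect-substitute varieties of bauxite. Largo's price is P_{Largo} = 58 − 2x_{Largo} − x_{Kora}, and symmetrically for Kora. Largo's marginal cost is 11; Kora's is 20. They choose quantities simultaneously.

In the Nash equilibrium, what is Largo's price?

31

Mine Largo's profit: π = x_{Largo}(58 − 2x_{Largo} − x_{Kora}) − 11x_{Largo}.
∂π/∂x_{Largo} = 47 − 4x_{Largo} − x_{Kora} = 0 ⇒ x_{Largo} = 11.75 − 0.25x_{Kora}.
Similarly x_{Kora} = 9.5 − 0.25x_{Largo}.
Substituting the second reaction function into the first: x_{Largo} = 11.75 − 0.25(9.5 − 0.25x_{Largo}), which gives 0.9375x_{Largo} = 9.375 ⇒ x_{Largo} = 10.
Then x_{Kora} = 9.5 − 0.25·10 = 7.
P_{Largo} = 58 − 2·10 − 7 = 31.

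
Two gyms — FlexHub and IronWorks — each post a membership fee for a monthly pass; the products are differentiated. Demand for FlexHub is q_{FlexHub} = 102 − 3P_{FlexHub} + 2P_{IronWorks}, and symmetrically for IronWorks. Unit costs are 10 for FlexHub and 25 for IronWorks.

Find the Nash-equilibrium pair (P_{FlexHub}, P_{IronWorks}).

35.8125, 41.4375

FlexHub's profit: π = (P_{FlexHub} − 10)(102 − 3P_{FlexHub} + 2P_{IronWorks}).
∂π/∂P_{FlexHub} = 132 − 6P_{FlexHub} + 2P_{IronWorks} = 0 ⇒ P_{FlexHub} = 22 + (1/3)P_{IronWorks}.
Similarly P_{IronWorks} = 29.5 + (1/3)P_{FlexHub}.
Plugging P_{IronWorks} into FlexHub's best response: P_{FlexHub} = 22 + (1/3)(29.5 + (1/3)P_{FlexHub}) ⇒ (8/9)P_{FlexHub} = 191/6, so P_{FlexHub} = 35.8125.
Then P_{IronWorks} = 29.5 + (1/3)·35.8125 = 41.4375.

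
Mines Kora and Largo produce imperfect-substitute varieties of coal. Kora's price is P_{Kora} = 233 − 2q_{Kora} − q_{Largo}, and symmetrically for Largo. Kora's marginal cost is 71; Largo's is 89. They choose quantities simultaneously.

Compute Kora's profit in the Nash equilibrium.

Mine Kora's profit: π = q_{Kora}(233 − 2q_{Kora} − q_{Largo}) − 71q_{Kora}.
∂π/∂q_{Kora} = 162 − 4q_{Kora} − q_{Largo} = 0 ⇒ q_{Kora} = 40.5 − 0.25q_{Largo}.
Similarly q_{Largo} = 36 − 0.25q_{Kora}.
Substituting the second reaction function into the first: q_{Kora} = 40.5 − 0.25(36 − 0.25q_{Kora}), which gives 0.9375q_{Kora} = 31.5 ⇒ q_{Kora} = 33.6.
Then q_{Largo} = 36 − 0.25·33.6 = 27.6.
P_{Kora} = 233 − 2·33.6 − 27.6 = 138.2.
Profit = (138.2 − 71)·33.6 = 2257.92.

2257.92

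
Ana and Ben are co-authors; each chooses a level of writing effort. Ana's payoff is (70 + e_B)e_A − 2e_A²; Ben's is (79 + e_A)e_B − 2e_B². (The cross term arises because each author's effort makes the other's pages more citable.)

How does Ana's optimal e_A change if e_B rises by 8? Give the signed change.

2

Expanding Ana's payoff: 70e_A + e_Be_A − 2e_A².
∂π/∂e_A = 70 + e_B − 4e_A = 0, so e_A = 17.5 + 0.25e_B.
The reaction-function slope is 0.25, so an 8-unit rise in e_B moves e_A by 0.25 × 8 = 2. Ana's best response rises — the actions are strategic complements.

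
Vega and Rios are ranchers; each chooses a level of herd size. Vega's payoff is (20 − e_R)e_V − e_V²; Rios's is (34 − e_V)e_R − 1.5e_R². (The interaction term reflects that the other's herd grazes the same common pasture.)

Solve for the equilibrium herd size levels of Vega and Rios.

5.2, 9.6

Expanding Vega's payoff: 20e_V − e_Re_V − e_V².
∂π/∂e_V = 20 − e_R − 2e_V = 0, so e_V = 10 − 0.5e_R.
Likewise for Rios: e_R = 34/3 − (1/3)e_V.
Substituting the second reaction function into the first: e_V = 10 − 0.5(34/3 − (1/3)e_V), which gives (5/6)e_V = 13/3 ⇒ e_V = 5.2.
Then e_R = 34/3 − (1/3)·5.2 = 9.6.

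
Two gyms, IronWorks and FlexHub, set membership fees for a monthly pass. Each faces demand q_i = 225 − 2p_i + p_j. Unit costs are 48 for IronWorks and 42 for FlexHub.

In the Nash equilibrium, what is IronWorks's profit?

IronWorks's profit: π = (p_{IronWorks} − 48)(225 − 2p_{IronWorks} + p_{FlexHub}).
∂π/∂p_{IronWorks} = 321 − 4p_{IronWorks} + p_{FlexHub} = 0 ⇒ p_{IronWorks} = 80.25 + 0.25p_{FlexHub}.
Similarly p_{FlexHub} = 77.25 + 0.25p_{IronWorks}.
Plugging p_{FlexHub} into IronWorks's best response: p_{IronWorks} = 80.25 + 0.25(77.25 + 0.25p_{IronWorks}) ⇒ 0.9375p_{IronWorks} = 99.5625, so p_{IronWorks} = 106.2.
Then p_{FlexHub} = 77.25 + 0.25·106.2 = 103.8.
q_{IronWorks} = 225 − 2·106.2 + 103.8 = 116.4.
Profit = (106.2 − 48)·116.4 = 6774.48.

6774.48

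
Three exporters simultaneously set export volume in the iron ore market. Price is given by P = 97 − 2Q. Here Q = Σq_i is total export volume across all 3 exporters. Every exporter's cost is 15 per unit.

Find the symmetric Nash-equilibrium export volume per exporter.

10.25

A representative exporter's profit is π_i = q_i(97 − 2Q) − 15q_i, with Q = q_i + Σ_{j≠i} q_j.
First-order condition: 82 − 4q_i − 2Σ_{j≠i} q_j = 0.
Imposing symmetry (q_j = q for all j) turns Σ_{j≠i} q_j into 2q, so 82 = 8q and q = 10.25.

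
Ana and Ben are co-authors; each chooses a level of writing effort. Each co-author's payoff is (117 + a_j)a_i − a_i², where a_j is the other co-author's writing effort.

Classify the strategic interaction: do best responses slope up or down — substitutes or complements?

strategic complements

Ana's payoff is (117 + a_B)a_A − a_A².
∂π/∂a_A = 117 + a_B − 2a_A = 0, so a_A = 58.5 + 0.5a_B.
The best-response slope da_A/da_B = 0.5 > 0: the reaction function is upward-sloping, so the choices are strategic complements.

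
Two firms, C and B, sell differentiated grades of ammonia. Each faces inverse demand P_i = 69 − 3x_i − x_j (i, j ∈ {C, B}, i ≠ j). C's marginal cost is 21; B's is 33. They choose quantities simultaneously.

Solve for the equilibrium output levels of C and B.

Firm C's profit: π = x_C(69 − 3x_C − x_B) − 21x_C.
∂π/∂x_C = 48 − 6x_C − x_B = 0 ⇒ x_C = 8 − (1/6)x_B.
Similarly x_B = 6 − (1/6)x_C.
Substituting the second reaction function into the first: x_C = 8 − (1/6)(6 − (1/6)x_C), which gives (35/36)x_C = 7 ⇒ x_C = 7.2.
Then x_B = 6 − (1/6)·7.2 = 4.8.

7.2, 4.8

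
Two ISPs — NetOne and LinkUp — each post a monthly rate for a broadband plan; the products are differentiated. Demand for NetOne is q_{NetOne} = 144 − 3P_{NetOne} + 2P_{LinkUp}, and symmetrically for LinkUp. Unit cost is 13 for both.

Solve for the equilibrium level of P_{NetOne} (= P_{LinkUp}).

NetOne's profit: π = (P_{NetOne} − 13)(144 − 3P_{NetOne} + 2P_{LinkUp}).
∂π/∂P_{NetOne} = 183 − 6P_{NetOne} + 2P_{LinkUp} = 0 ⇒ P_{NetOne} = 30.5 + (1/3)P_{LinkUp}.
The game is symmetric, so in equilibrium P_{LinkUp} = P_{NetOne}: the reaction function gives (2/3)P_{NetOne} = 30.5, hence P_{NetOne} = 45.75.

45.75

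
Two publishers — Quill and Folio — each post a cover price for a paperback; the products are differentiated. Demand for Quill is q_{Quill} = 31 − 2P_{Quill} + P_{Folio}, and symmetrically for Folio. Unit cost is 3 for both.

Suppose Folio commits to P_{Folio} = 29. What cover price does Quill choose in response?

Quill's profit: π = (P_{Quill} − 3)(31 − 2P_{Quill} + P_{Folio}).
∂π/∂P_{Quill} = 37 − 4P_{Quill} + P_{Folio} = 0 ⇒ P_{Quill} = 9.25 + 0.25P_{Folio}.
At P_{Folio} = 29: P_{Quill} = 9.25 + 0.25·29 = 16.5.

16.5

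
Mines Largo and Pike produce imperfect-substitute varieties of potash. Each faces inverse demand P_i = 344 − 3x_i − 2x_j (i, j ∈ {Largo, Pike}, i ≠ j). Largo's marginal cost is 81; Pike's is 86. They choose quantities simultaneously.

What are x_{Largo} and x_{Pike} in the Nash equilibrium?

Mine Largo's profit: π = x_{Largo}(344 − 3x_{Largo} − 2x_{Pike}) − 81x_{Largo}.
∂π/∂x_{Largo} = 263 − 6x_{Largo} − 2x_{Pike} = 0 ⇒ x_{Largo} = 263/6 − (1/3)x_{Pike}.
Similarly x_{Pike} = 43 − (1/3)x_{Largo}.
Solving the two reaction functions simultaneously: (1 − (−1/3)(−1/3))x_{Largo} = 263/6 − (1/3)·43, so (8/9)x_{Largo} = 29.5 and x_{Largo} = 33.1875.
Then x_{Pike} = 43 − (1/3)·33.1875 = 31.9375.

33.1875, 31.9375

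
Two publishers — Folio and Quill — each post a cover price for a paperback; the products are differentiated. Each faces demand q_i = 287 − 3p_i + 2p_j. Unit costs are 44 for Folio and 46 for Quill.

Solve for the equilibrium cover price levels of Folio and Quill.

Folio's profit: π = (p_{Folio} − 44)(287 − 3p_{Folio} + 2p_{Quill}).
∂π/∂p_{Folio} = 419 − 6p_{Folio} + 2p_{Quill} = 0 ⇒ p_{Folio} = 419/6 + (1/3)p_{Quill}.
Similarly p_{Quill} = 425/6 + (1/3)p_{Folio}.
Plugging p_{Quill} into Folio's best response: p_{Folio} = 419/6 + (1/3)(425/6 + (1/3)p_{Folio}) ⇒ (8/9)p_{Folio} = 841/9, so p_{Folio} = 105.125.
Then p_{Quill} = 425/6 + (1/3)·105.125 = 105.875.

105.125, 105.875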